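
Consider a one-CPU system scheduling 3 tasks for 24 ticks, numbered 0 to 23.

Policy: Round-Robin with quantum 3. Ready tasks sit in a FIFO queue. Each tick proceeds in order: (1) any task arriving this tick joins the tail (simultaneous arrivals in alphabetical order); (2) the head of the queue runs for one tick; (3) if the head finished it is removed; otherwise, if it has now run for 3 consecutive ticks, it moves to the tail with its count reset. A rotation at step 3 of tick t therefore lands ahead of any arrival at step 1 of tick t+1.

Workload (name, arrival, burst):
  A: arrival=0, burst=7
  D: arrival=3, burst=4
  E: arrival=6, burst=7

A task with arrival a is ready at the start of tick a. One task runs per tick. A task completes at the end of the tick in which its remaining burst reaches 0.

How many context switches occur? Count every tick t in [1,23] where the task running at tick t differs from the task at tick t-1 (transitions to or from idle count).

t=0: queue=[A] q_used=0 → run A
t=1: queue=[A] q_used=1 → run A
t=2: queue=[A] q_used=2 → run A
t=3: queue=[A,D] q_used=0 → run A
t=4: queue=[A,D] q_used=1 → run A
t=5: queue=[A,D] q_used=2 → run A
t=6: queue=[D,A,E] q_used=0 → run D
t=7: queue=[D,A,E] q_used=1 → run D
t=8: queue=[D,A,E] q_used=2 → run D
t=9: queue=[A,E,D] q_used=0 → run A
t=10: queue=[E,D] q_used=0 → run E
t=11: queue=[E,D] q_used=1 → run E
t=12: queue=[E,D] q_used=2 → run E
t=13: queue=[D,E] q_used=0 → run D
t=14: queue=[E] q_used=0 → run E
t=15: queue=[E] q_used=1 → run E
t=16: queue=[E] q_used=2 → run E
t=17: queue=[E] q_used=0 → run E
t=18: (idle)
t=19: (idle)
t=20: (idle)
t=21: (idle)
t=22: (idle)
t=23: (idle)

context switches = 6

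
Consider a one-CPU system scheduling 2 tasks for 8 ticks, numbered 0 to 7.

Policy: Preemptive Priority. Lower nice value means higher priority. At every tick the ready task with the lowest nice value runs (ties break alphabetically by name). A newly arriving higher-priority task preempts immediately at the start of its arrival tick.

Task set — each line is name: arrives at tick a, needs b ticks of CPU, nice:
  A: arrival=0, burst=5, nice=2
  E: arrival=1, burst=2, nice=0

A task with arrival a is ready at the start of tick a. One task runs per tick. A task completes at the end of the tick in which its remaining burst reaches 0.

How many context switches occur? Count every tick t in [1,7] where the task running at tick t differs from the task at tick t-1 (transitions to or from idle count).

t=0: ready={A} → run A
t=1: ready={A,E} → run E
t=2: ready={A,E} → run E
t=3: ready={A} → run A
t=4: ready={A} → run A
t=5: ready={A} → run A
t=6: ready={A} → run A
t=7: (idle)

context switches = 3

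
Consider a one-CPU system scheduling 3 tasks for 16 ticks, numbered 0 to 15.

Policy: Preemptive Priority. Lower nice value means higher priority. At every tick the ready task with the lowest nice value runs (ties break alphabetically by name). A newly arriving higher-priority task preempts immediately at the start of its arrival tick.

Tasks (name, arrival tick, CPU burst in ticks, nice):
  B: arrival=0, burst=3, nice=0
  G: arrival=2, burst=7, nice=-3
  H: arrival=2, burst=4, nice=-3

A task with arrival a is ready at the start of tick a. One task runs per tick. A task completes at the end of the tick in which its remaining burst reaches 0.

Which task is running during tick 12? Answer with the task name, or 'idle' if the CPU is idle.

running at tick 12 = H

t=0: ready={B} → run B
t=1: ready={B} → run B
t=2: ready={B,G,H} → run G
t=3: ready={B,G,H} → run G
t=4: ready={B,G,H} → run G
t=5: ready={B,G,H} → run G
t=6: ready={B,G,H} → run G
t=7: ready={B,G,H} → run G
t=8: ready={B,G,H} → run G
t=9: ready={B,H} → run H
t=10: ready={B,H} → run H
t=11: ready={B,H} → run H
t=12: ready={B,H} → run H
t=13: ready={B} → run B
t=14: (idle)
t=15: (idle)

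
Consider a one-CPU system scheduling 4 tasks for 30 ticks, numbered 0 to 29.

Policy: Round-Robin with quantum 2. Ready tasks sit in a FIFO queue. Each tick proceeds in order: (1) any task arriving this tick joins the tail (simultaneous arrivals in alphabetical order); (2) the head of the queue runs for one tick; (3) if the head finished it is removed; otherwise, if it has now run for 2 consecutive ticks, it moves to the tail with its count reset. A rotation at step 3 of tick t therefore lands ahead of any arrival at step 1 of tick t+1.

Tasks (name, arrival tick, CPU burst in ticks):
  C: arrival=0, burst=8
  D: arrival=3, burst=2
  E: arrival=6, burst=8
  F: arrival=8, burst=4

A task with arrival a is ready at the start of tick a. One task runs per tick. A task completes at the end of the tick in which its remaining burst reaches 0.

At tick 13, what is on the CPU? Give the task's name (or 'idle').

running at tick 13 = F

t=0: queue=[C] q_used=0 → run C
t=1: queue=[C] q_used=1 → run C
t=2: queue=[C] q_used=0 → run C
t=3: queue=[C,D] q_used=1 → run C
t=4: queue=[D,C] q_used=0 → run D
t=5: queue=[D,C] q_used=1 → run D
t=6: queue=[C,E] q_used=0 → run C
t=7: queue=[C,E] q_used=1 → run C
t=8: queue=[E,C,F] q_used=0 → run E
t=9: queue=[E,C,F] q_used=1 → run E
t=10: queue=[C,F,E] q_used=0 → run C
t=11: queue=[C,F,E] q_used=1 → run C
t=12: queue=[F,E] q_used=0 → run F
t=13: queue=[F,E] q_used=1 → run F
t=14: queue=[E,F] q_used=0 → run E
t=15: queue=[E,F] q_used=1 → run E
t=16: queue=[F,E] q_used=0 → run F
t=17: queue=[F,E] q_used=1 → run F
t=18: queue=[E] q_used=0 → run E
t=19: queue=[E] q_used=1 → run E
t=20: queue=[E] q_used=0 → run E
t=21: queue=[E] q_used=1 → run E
t=22: (idle)
t=23: (idle)
t=24: (idle)
t=25: (idle)
t=26: (idle)
t=27: (idle)
t=28: (idle)
t=29: (idle)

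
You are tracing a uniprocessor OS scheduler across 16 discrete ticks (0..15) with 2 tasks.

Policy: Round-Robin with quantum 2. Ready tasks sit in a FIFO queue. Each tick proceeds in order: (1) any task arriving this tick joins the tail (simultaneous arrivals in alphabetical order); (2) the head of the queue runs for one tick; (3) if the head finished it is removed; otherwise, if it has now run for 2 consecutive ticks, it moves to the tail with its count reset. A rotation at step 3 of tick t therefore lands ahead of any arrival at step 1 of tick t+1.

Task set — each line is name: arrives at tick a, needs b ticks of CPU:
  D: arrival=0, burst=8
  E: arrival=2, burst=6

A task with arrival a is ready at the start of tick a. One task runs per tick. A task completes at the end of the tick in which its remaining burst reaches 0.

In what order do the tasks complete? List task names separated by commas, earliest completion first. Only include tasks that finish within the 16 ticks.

completion order = D, E

t=0: queue=[D] q_used=0 → run D
t=1: queue=[D] q_used=1 → run D
t=2: queue=[D,E] q_used=0 → run D
t=3: queue=[D,E] q_used=1 → run D
t=4: queue=[E,D] q_used=0 → run E
t=5: queue=[E,D] q_used=1 → run E
t=6: queue=[D,E] q_used=0 → run D
t=7: queue=[D,E] q_used=1 → run D
t=8: queue=[E,D] q_used=0 → run E
t=9: queue=[E,D] q_used=1 → run E
t=10: queue=[D,E] q_used=0 → run D
t=11: queue=[D,E] q_used=1 → run D
t=12: queue=[E] q_used=0 → run E
t=13: queue=[E] q_used=1 → run E
t=14: (idle)
t=15: (idle)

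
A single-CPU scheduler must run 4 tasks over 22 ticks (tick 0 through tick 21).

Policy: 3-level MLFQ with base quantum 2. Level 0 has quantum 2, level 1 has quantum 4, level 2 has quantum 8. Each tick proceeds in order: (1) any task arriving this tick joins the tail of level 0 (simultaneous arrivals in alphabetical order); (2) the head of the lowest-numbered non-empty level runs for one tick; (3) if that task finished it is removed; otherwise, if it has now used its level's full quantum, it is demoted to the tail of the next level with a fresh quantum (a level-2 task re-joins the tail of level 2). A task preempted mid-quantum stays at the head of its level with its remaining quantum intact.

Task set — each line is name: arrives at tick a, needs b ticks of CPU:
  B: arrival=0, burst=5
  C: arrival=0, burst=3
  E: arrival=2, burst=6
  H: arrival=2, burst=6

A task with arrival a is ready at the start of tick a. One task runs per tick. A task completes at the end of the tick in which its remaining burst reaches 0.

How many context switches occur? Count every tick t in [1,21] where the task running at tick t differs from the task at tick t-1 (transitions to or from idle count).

context switches = 8

t=0: L0/L1/L2 = BC/-/- → run B
t=1: L0/L1/L2 = BC/-/- → run B
t=2: L0/L1/L2 = CEH/B/- → run C
t=3: L0/L1/L2 = CEH/B/- → run C
t=4: L0/L1/L2 = EH/BC/- → run E
t=5: L0/L1/L2 = EH/BC/- → run E
t=6: L0/L1/L2 = H/BCE/- → run H
t=7: L0/L1/L2 = H/BCE/- → run H
t=8: L0/L1/L2 = -/BCEH/- → run B
t=9: L0/L1/L2 = -/BCEH/- → run B
t=10: L0/L1/L2 = -/BCEH/- → run B
t=11: L0/L1/L2 = -/CEH/- → run C
t=12: L0/L1/L2 = -/EH/- → run E
t=13: L0/L1/L2 = -/EH/- → run E
t=14: L0/L1/L2 = -/EH/- → run E
t=15: L0/L1/L2 = -/EH/- → run E
t=16: L0/L1/L2 = -/H/- → run H
t=17: L0/L1/L2 = -/H/- → run H
t=18: L0/L1/L2 = -/H/- → run H
t=19: L0/L1/L2 = -/H/- → run H
t=20: (idle)
t=21: (idle)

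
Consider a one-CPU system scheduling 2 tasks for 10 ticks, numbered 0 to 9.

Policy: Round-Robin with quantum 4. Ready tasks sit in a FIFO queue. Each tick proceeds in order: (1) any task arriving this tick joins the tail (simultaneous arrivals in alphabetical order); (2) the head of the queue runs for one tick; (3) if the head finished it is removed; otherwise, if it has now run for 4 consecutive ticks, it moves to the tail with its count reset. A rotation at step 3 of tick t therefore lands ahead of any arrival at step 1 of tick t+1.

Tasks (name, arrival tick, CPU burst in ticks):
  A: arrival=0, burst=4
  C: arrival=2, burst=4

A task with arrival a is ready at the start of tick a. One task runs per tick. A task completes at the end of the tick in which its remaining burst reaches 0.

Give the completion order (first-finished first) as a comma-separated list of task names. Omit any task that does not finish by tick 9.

t=0: queue=[A] q_used=0 → run A
t=1: queue=[A] q_used=1 → run A
t=2: queue=[A,C] q_used=2 → run A
t=3: queue=[A,C] q_used=3 → run A
t=4: queue=[C] q_used=0 → run C
t=5: queue=[C] q_used=1 → run C
t=6: queue=[C] q_used=2 → run C
t=7: queue=[C] q_used=3 → run C
t=8: (idle)
t=9: (idle)

completion order = A, C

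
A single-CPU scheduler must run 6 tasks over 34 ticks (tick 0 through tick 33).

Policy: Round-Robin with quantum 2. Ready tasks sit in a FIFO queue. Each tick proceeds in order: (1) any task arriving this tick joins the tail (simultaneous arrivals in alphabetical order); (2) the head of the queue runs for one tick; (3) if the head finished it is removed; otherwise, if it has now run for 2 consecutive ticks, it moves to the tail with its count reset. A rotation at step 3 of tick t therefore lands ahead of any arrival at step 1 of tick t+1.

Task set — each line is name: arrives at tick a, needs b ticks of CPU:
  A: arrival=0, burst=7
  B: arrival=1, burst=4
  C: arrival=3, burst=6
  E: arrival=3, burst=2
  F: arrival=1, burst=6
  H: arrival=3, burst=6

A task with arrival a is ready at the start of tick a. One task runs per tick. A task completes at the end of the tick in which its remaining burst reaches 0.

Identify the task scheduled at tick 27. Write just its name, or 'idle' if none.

t=0: queue=[A] q_used=0 → run A
t=1: queue=[A,B,F] q_used=1 → run A
t=2: queue=[B,F,A] q_used=0 → run B
t=3: queue=[B,F,A,C,E,H] q_used=1 → run B
t=4: queue=[F,A,C,E,H,B] q_used=0 → run F
t=5: queue=[F,A,C,E,H,B] q_used=1 → run F
t=6: queue=[A,C,E,H,B,F] q_used=0 → run A
t=7: queue=[A,C,E,H,B,F] q_used=1 → run A
t=8: queue=[C,E,H,B,F,A] q_used=0 → run C
t=9: queue=[C,E,H,B,F,A] q_used=1 → run C
t=10: queue=[E,H,B,F,A,C] q_used=0 → run E
t=11: queue=[E,H,B,F,A,C] q_used=1 → run E
t=12: queue=[H,B,F,A,C] q_used=0 → run H
t=13: queue=[H,B,F,A,C] q_used=1 → run H
t=14: queue=[B,F,A,C,H] q_used=0 → run B
t=15: queue=[B,F,A,C,H] q_used=1 → run B
t=16: queue=[F,A,C,H] q_used=0 → run F
t=17: queue=[F,A,C,H] q_used=1 → run F
t=18: queue=[A,C,H,F] q_used=0 → run A
t=19: queue=[A,C,H,F] q_used=1 → run A
t=20: queue=[C,H,F,A] q_used=0 → run C
t=21: queue=[C,H,F,A] q_used=1 → run C
t=22: queue=[H,F,A,C] q_used=0 → run H
t=23: queue=[H,F,A,C] q_used=1 → run H
t=24: queue=[F,A,C,H] q_used=0 → run F
t=25: queue=[F,A,C,H] q_used=1 → run F
t=26: queue=[A,C,H] q_used=0 → run A
t=27: queue=[C,H] q_used=0 → run C
t=28: queue=[C,H] q_used=1 → run C
t=29: queue=[H] q_used=0 → run H
t=30: queue=[H] q_used=1 → run H
t=31: (idle)
t=32: (idle)
t=33: (idle)

running at tick 27 = C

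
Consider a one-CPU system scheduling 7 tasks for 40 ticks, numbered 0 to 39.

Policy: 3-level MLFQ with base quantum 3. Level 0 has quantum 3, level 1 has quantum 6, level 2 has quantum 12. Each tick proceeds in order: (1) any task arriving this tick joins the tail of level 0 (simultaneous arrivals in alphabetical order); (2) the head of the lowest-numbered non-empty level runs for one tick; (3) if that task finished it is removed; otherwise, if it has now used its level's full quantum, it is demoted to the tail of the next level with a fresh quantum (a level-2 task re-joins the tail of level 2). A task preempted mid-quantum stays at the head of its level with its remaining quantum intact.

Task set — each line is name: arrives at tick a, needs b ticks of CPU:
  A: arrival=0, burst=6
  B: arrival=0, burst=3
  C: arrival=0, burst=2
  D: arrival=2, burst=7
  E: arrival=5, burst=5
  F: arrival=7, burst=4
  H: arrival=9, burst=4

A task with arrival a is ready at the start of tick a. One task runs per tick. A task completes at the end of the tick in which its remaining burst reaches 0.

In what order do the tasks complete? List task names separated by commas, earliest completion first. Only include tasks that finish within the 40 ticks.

t=0: L0/L1/L2 = ABC/-/- → run A
t=1: L0/L1/L2 = ABC/-/- → run A
t=2: L0/L1/L2 = ABCD/-/- → run A
t=3: L0/L1/L2 = BCD/A/- → run B
t=4: L0/L1/L2 = BCD/A/- → run B
t=5: L0/L1/L2 = BCDE/A/- → run B
t=6: L0/L1/L2 = CDE/A/- → run C
t=7: L0/L1/L2 = CDEF/A/- → run C
t=8: L0/L1/L2 = DEF/A/- → run D
t=9: L0/L1/L2 = DEFH/A/- → run D
t=10: L0/L1/L2 = DEFH/A/- → run D
t=11: L0/L1/L2 = EFH/AD/- → run E
t=12: L0/L1/L2 = EFH/AD/- → run E
t=13: L0/L1/L2 = EFH/AD/- → run E
t=14: L0/L1/L2 = FH/ADE/- → run F
t=15: L0/L1/L2 = FH/ADE/- → run F
t=16: L0/L1/L2 = FH/ADE/- → run F
t=17: L0/L1/L2 = H/ADEF/- → run H
t=18: L0/L1/L2 = H/ADEF/- → run H
t=19: L0/L1/L2 = H/ADEF/- → run H
t=20: L0/L1/L2 = -/ADEFH/- → run A
t=21: L0/L1/L2 = -/ADEFH/- → run A
t=22: L0/L1/L2 = -/ADEFH/- → run A
t=23: L0/L1/L2 = -/DEFH/- → run D
t=24: L0/L1/L2 = -/DEFH/- → run D
t=25: L0/L1/L2 = -/DEFH/- → run D
t=26: L0/L1/L2 = -/DEFH/- → run D
t=27: L0/L1/L2 = -/EFH/- → run E
t=28: L0/L1/L2 = -/EFH/- → run E
t=29: L0/L1/L2 = -/FH/- → run F
t=30: L0/L1/L2 = -/H/- → run H
t=31: (idle)
t=32: (idle)
t=33: (idle)
t=34: (idle)
t=35: (idle)
t=36: (idle)
t=37: (idle)
t=38: (idle)
t=39: (idle)

completion order = B, C, A, D, E, F, H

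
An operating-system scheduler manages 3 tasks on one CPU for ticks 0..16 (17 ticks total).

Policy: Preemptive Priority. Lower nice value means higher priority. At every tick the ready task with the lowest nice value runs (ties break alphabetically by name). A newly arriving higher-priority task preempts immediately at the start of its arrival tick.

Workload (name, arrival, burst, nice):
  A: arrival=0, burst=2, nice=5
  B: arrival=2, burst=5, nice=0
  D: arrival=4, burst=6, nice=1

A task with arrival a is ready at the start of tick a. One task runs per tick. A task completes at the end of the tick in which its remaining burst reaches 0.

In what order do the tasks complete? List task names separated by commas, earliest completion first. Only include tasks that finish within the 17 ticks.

completion order = A, B, D

t=0: ready={A} → run A
t=1: ready={A} → run A
t=2: ready={B} → run B
t=3: ready={B} → run B
t=4: ready={B,D} → run B
t=5: ready={B,D} → run B
t=6: ready={B,D} → run B
t=7: ready={D} → run D
t=8: ready={D} → run D
t=9: ready={D} → run D
t=10: ready={D} → run D
t=11: ready={D} → run D
t=12: ready={D} → run D
t=13: (idle)
t=14: (idle)
t=15: (idle)
t=16: (idle)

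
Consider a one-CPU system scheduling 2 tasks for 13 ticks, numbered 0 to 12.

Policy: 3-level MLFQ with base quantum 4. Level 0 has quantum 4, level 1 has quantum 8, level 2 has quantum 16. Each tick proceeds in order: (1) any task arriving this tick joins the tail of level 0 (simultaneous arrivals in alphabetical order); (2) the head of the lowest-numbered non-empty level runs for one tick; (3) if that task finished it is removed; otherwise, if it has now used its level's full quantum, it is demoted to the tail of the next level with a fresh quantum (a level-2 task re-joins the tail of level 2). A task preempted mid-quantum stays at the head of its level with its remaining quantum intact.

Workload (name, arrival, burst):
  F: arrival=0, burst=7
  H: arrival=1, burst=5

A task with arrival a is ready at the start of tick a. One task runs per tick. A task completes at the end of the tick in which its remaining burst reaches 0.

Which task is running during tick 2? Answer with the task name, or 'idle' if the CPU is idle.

t=0: L0/L1/L2 = F/-/- → run F
t=1: L0/L1/L2 = FH/-/- → run F
t=2: L0/L1/L2 = FH/-/- → run F
t=3: L0/L1/L2 = FH/-/- → run F
t=4: L0/L1/L2 = H/F/- → run H
t=5: L0/L1/L2 = H/F/- → run H
t=6: L0/L1/L2 = H/F/- → run H
t=7: L0/L1/L2 = H/F/- → run H
t=8: L0/L1/L2 = -/FH/- → run F
t=9: L0/L1/L2 = -/FH/- → run F
t=10: L0/L1/L2 = -/FH/- → run F
t=11: L0/L1/L2 = -/H/- → run H
t=12: (idle)

running at tick 2 = F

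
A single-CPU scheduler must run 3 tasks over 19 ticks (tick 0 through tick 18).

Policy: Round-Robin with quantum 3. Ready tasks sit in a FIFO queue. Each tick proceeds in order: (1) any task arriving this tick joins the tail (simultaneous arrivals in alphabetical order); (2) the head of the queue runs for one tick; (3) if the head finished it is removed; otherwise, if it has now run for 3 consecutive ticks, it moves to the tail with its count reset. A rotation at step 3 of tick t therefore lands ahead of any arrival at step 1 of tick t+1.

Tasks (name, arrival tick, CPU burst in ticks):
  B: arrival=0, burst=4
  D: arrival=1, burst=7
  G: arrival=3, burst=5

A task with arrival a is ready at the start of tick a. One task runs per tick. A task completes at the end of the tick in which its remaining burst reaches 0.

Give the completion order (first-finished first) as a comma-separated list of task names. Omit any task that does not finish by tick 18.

completion order = B, G, D

t=0: queue=[B] q_used=0 → run B
t=1: queue=[B,D] q_used=1 → run B
t=2: queue=[B,D] q_used=2 → run B
t=3: queue=[D,B,G] q_used=0 → run D
t=4: queue=[D,B,G] q_used=1 → run D
t=5: queue=[D,B,G] q_used=2 → run D
t=6: queue=[B,G,D] q_used=0 → run B
t=7: queue=[G,D] q_used=0 → run G
t=8: queue=[G,D] q_used=1 → run G
t=9: queue=[G,D] q_used=2 → run G
t=10: queue=[D,G] q_used=0 → run D
t=11: queue=[D,G] q_used=1 → run D
t=12: queue=[D,G] q_used=2 → run D
t=13: queue=[G,D] q_used=0 → run G
t=14: queue=[G,D] q_used=1 → run G
t=15: queue=[D] q_used=0 → run D
t=16: (idle)
t=17: (idle)
t=18: (idle)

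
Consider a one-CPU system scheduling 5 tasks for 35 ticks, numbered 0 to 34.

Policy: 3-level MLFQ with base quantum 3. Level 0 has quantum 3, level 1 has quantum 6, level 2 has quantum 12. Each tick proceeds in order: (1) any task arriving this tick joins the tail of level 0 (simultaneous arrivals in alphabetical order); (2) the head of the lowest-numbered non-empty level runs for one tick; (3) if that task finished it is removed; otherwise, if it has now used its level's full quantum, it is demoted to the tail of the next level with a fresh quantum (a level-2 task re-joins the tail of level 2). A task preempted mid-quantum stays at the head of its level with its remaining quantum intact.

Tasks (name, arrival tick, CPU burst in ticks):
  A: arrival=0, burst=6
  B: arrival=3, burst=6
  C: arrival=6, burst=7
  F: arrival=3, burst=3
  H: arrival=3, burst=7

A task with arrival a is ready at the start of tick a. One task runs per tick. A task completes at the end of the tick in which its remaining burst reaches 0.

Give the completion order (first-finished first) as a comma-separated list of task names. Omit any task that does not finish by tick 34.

t=0: L0/L1/L2 = A/-/- → run A
t=1: L0/L1/L2 = A/-/- → run A
t=2: L0/L1/L2 = A/-/- → run A
t=3: L0/L1/L2 = BFH/A/- → run B
t=4: L0/L1/L2 = BFH/A/- → run B
t=5: L0/L1/L2 = BFH/A/- → run B
t=6: L0/L1/L2 = FHC/AB/- → run F
t=7: L0/L1/L2 = FHC/AB/- → run F
t=8: L0/L1/L2 = FHC/AB/- → run F
t=9: L0/L1/L2 = HC/AB/- → run H
t=10: L0/L1/L2 = HC/AB/- → run H
t=11: L0/L1/L2 = HC/AB/- → run H
t=12: L0/L1/L2 = C/ABH/- → run C
t=13: L0/L1/L2 = C/ABH/- → run C
t=14: L0/L1/L2 = C/ABH/- → run C
t=15: L0/L1/L2 = -/ABHC/- → run A
t=16: L0/L1/L2 = -/ABHC/- → run A
t=17: L0/L1/L2 = -/ABHC/- → run A
t=18: L0/L1/L2 = -/BHC/- → run B
t=19: L0/L1/L2 = -/BHC/- → run B
t=20: L0/L1/L2 = -/BHC/- → run B
t=21: L0/L1/L2 = -/HC/- → run H
t=22: L0/L1/L2 = -/HC/- → run H
t=23: L0/L1/L2 = -/HC/- → run H
t=24: L0/L1/L2 = -/HC/- → run H
t=25: L0/L1/L2 = -/C/- → run C
t=26: L0/L1/L2 = -/C/- → run C
t=27: L0/L1/L2 = -/C/- → run C
t=28: L0/L1/L2 = -/C/- → run C
t=29: (idle)
t=30: (idle)
t=31: (idle)
t=32: (idle)
t=33: (idle)
t=34: (idle)

completion order = F, A, B, H, C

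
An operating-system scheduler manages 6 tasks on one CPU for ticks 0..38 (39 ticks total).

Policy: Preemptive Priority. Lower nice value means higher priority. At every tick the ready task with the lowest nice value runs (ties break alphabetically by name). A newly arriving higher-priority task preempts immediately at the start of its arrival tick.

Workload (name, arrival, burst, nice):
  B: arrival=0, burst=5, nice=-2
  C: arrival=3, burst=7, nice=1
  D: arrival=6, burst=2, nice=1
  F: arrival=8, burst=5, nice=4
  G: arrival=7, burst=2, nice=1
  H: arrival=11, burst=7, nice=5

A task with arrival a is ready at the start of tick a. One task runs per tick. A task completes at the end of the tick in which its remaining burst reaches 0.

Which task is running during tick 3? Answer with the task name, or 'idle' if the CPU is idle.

running at tick 3 = B

t=0: ready={B} → run B
t=1: ready={B} → run B
t=2: ready={B} → run B
t=3: ready={B,C} → run B
t=4: ready={B,C} → run B
t=5: ready={C} → run C
t=6: ready={C,D} → run C
t=7: ready={C,D,G} → run C
t=8: ready={C,D,F,G} → run C
t=9: ready={C,D,F,G} → run C
t=10: ready={C,D,F,G} → run C
t=11: ready={C,D,F,G,H} → run C
t=12: ready={D,F,G,H} → run D
t=13: ready={D,F,G,H} → run D
t=14: ready={F,G,H} → run G
t=15: ready={F,G,H} → run G
t=16: ready={F,H} → run F
t=17: ready={F,H} → run F
t=18: ready={F,H} → run F
t=19: ready={F,H} → run F
t=20: ready={F,H} → run F
t=21: ready={H} → run H
t=22: ready={H} → run H
t=23: ready={H} → run H
t=24: ready={H} → run H
t=25: ready={H} → run H
t=26: ready={H} → run H
t=27: ready={H} → run H
t=28: (idle)
t=29: (idle)
t=30: (idle)
t=31: (idle)
t=32: (idle)
t=33: (idle)
t=34: (idle)
t=35: (idle)
t=36: (idle)
t=37: (idle)
t=38: (idle)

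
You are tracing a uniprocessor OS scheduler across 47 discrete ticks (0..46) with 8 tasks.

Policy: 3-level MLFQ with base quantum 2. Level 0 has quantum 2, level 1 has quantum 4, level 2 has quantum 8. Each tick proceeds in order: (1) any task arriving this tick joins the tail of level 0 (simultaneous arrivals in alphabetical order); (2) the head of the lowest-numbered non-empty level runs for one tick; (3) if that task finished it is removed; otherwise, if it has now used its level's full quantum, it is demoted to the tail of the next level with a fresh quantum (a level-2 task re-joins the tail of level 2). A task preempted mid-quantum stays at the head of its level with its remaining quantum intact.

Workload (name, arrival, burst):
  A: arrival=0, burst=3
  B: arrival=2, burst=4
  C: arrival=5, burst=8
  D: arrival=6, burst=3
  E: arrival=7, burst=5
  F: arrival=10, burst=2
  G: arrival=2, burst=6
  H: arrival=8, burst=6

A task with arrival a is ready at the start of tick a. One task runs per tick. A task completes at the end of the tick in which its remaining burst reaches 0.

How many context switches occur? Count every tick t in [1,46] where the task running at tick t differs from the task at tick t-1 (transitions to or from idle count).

context switches = 16

t=0: L0/L1/L2 = A/-/- → run A
t=1: L0/L1/L2 = A/-/- → run A
t=2: L0/L1/L2 = BG/A/- → run B
t=3: L0/L1/L2 = BG/A/- → run B
t=4: L0/L1/L2 = G/AB/- → run G
t=5: L0/L1/L2 = GC/AB/- → run G
t=6: L0/L1/L2 = CD/ABG/- → run C
t=7: L0/L1/L2 = CDE/ABG/- → run C
t=8: L0/L1/L2 = DEH/ABGC/- → run D
t=9: L0/L1/L2 = DEH/ABGC/- → run D
t=10: L0/L1/L2 = EHF/ABGCD/- → run E
t=11: L0/L1/L2 = EHF/ABGCD/- → run E
t=12: L0/L1/L2 = HF/ABGCDE/- → run H
t=13: L0/L1/L2 = HF/ABGCDE/- → run H
t=14: L0/L1/L2 = F/ABGCDEH/- → run F
t=15: L0/L1/L2 = F/ABGCDEH/- → run F
t=16: L0/L1/L2 = -/ABGCDEH/- → run A
t=17: L0/L1/L2 = -/BGCDEH/- → run B
t=18: L0/L1/L2 = -/BGCDEH/- → run B
t=19: L0/L1/L2 = -/GCDEH/- → run G
t=20: L0/L1/L2 = -/GCDEH/- → run G
t=21: L0/L1/L2 = -/GCDEH/- → run G
t=22: L0/L1/L2 = -/GCDEH/- → run G
t=23: L0/L1/L2 = -/CDEH/- → run C
t=24: L0/L1/L2 = -/CDEH/- → run C
t=25: L0/L1/L2 = -/CDEH/- → run C
t=26: L0/L1/L2 = -/CDEH/- → run C
t=27: L0/L1/L2 = -/DEH/C → run D
t=28: L0/L1/L2 = -/EH/C → run E
t=29: L0/L1/L2 = -/EH/C → run E
t=30: L0/L1/L2 = -/EH/C → run E
t=31: L0/L1/L2 = -/H/C → run H
t=32: L0/L1/L2 = -/H/C → run H
t=33: L0/L1/L2 = -/H/C → run H
t=34: L0/L1/L2 = -/H/C → run H
t=35: L0/L1/L2 = -/-/C → run C
t=36: L0/L1/L2 = -/-/C → run C
t=37: (idle)
t=38: (idle)
t=39: (idle)
t=40: (idle)
t=41: (idle)
t=42: (idle)
t=43: (idle)
t=44: (idle)
t=45: (idle)
t=46: (idle)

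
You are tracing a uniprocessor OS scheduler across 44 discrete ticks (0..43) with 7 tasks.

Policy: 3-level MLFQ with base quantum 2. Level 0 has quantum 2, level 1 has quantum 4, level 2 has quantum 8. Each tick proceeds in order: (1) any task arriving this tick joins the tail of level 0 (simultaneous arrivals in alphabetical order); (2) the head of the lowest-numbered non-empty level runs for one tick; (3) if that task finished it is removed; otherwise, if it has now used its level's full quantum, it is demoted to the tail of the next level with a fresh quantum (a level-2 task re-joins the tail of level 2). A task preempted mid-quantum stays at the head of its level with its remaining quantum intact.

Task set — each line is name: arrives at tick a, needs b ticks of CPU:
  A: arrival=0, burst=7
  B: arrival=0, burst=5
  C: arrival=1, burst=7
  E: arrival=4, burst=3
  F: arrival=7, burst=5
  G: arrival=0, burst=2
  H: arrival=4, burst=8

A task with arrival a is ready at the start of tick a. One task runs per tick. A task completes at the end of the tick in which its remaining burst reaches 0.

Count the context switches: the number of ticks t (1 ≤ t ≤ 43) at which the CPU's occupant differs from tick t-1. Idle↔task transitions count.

t=0: L0/L1/L2 = ABG/-/- → run A
t=1: L0/L1/L2 = ABGC/-/- → run A
t=2: L0/L1/L2 = BGC/A/- → run B
t=3: L0/L1/L2 = BGC/A/- → run B
t=4: L0/L1/L2 = GCEH/AB/- → run G
t=5: L0/L1/L2 = GCEH/AB/- → run G
t=6: L0/L1/L2 = CEH/AB/- → run C
t=7: L0/L1/L2 = CEHF/AB/- → run C
t=8: L0/L1/L2 = EHF/ABC/- → run E
t=9: L0/L1/L2 = EHF/ABC/- → run E
t=10: L0/L1/L2 = HF/ABCE/- → run H
t=11: L0/L1/L2 = HF/ABCE/- → run H
t=12: L0/L1/L2 = F/ABCEH/- → run F
t=13: L0/L1/L2 = F/ABCEH/- → run F
t=14: L0/L1/L2 = -/ABCEHF/- → run A
t=15: L0/L1/L2 = -/ABCEHF/- → run A
t=16: L0/L1/L2 = -/ABCEHF/- → run A
t=17: L0/L1/L2 = -/ABCEHF/- → run A
t=18: L0/L1/L2 = -/BCEHF/A → run B
t=19: L0/L1/L2 = -/BCEHF/A → run B
t=20: L0/L1/L2 = -/BCEHF/A → run B
t=21: L0/L1/L2 = -/CEHF/A → run C
t=22: L0/L1/L2 = -/CEHF/A → run C
t=23: L0/L1/L2 = -/CEHF/A → run C
t=24: L0/L1/L2 = -/CEHF/A → run C
t=25: L0/L1/L2 = -/EHF/AC → run E
t=26: L0/L1/L2 = -/HF/AC → run H
t=27: L0/L1/L2 = -/HF/AC → run H
t=28: L0/L1/L2 = -/HF/AC → run H
t=29: L0/L1/L2 = -/HF/AC → run H
t=30: L0/L1/L2 = -/F/ACH → run F
t=31: L0/L1/L2 = -/F/ACH → run F
t=32: L0/L1/L2 = -/F/ACH → run F
t=33: L0/L1/L2 = -/-/ACH → run A
t=34: L0/L1/L2 = -/-/CH → run C
t=35: L0/L1/L2 = -/-/H → run H
t=36: L0/L1/L2 = -/-/H → run H
t=37: (idle)
t=38: (idle)
t=39: (idle)
t=40: (idle)
t=41: (idle)
t=42: (idle)
t=43: (idle)

context switches = 16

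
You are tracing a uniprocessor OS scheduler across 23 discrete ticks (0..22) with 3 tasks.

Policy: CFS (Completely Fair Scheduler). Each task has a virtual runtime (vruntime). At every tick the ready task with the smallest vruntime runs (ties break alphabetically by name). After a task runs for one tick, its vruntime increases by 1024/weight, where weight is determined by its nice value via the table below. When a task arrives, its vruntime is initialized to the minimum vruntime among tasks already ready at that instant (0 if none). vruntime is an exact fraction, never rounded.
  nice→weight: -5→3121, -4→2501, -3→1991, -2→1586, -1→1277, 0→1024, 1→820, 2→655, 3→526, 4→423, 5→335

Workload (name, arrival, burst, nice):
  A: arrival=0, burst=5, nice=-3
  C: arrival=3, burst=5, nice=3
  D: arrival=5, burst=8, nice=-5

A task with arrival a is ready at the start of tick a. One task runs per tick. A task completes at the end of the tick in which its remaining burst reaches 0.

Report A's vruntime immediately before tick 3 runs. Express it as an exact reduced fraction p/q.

vruntime(A, start of tick 3) = 3072/1991

t=0: vr[A=0] → run A
t=1: vr[A=1024/1991] → run A
t=2: vr[A=2048/1991] → run A
t=3: vr[A=3072/1991 C=3072/1991] → run A
t=4: vr[A=4096/1991 C=3072/1991] → run C
t=5: vr[A=4096/1991 C=1827328/523633 D=4096/1991] → run A
t=6: vr[C=1827328/523633 D=4096/1991] → run D
t=7: vr[C=1827328/523633 D=14822400/6213911] → run D
t=8: vr[C=1827328/523633 D=16861184/6213911] → run D
t=9: vr[C=1827328/523633 D=18899968/6213911] → run D
t=10: vr[C=1827328/523633 D=20938752/6213911] → run D
t=11: vr[C=1827328/523633 D=22977536/6213911] → run C
t=12: vr[C=2846720/523633 D=22977536/6213911] → run D
t=13: vr[C=2846720/523633 D=25016320/6213911] → run D
t=14: vr[C=2846720/523633 D=27055104/6213911] → run D
t=15: vr[C=2846720/523633] → run C
t=16: vr[C=3866112/523633] → run C
t=17: vr[C=4885504/523633] → run C
t=18: (idle)
t=19: (idle)
t=20: (idle)
t=21: (idle)
t=22: (idle)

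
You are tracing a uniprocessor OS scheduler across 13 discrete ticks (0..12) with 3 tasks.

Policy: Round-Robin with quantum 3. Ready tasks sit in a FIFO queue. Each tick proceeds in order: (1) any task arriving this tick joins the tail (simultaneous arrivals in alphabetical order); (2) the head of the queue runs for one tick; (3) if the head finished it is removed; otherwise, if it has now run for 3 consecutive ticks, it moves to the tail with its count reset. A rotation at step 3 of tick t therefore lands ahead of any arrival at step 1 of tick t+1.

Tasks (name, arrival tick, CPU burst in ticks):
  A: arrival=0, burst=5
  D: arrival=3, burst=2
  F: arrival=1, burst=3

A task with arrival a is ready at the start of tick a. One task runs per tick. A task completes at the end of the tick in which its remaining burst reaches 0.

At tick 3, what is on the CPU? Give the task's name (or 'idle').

t=0: queue=[A] q_used=0 → run A
t=1: queue=[A,F] q_used=1 → run A
t=2: queue=[A,F] q_used=2 → run A
t=3: queue=[F,A,D] q_used=0 → run F
t=4: queue=[F,A,D] q_used=1 → run F
t=5: queue=[F,A,D] q_used=2 → run F
t=6: queue=[A,D] q_used=0 → run A
t=7: queue=[A,D] q_used=1 → run A
t=8: queue=[D] q_used=0 → run D
t=9: queue=[D] q_used=1 → run D
t=10: (idle)
t=11: (idle)
t=12: (idle)

running at tick 3 = F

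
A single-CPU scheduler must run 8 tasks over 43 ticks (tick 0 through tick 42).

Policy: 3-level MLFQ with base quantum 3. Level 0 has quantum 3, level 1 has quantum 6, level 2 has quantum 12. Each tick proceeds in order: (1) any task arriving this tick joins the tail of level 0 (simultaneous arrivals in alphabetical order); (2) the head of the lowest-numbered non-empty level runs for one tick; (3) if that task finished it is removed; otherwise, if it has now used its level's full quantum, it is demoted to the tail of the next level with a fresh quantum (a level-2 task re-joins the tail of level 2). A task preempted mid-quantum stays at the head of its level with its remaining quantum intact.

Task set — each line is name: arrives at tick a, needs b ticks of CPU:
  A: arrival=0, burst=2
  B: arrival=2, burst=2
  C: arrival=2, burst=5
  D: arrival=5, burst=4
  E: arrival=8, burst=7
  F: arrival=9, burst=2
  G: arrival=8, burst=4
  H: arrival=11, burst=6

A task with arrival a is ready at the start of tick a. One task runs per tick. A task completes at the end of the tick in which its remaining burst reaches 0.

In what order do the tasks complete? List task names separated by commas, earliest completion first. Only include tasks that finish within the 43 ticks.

completion order = A, B, F, C, D, E, G, H

t=0: L0/L1/L2 = A/-/- → run A
t=1: L0/L1/L2 = A/-/- → run A
t=2: L0/L1/L2 = BC/-/- → run B
t=3: L0/L1/L2 = BC/-/- → run B
t=4: L0/L1/L2 = C/-/- → run C
t=5: L0/L1/L2 = CD/-/- → run C
t=6: L0/L1/L2 = CD/-/- → run C
t=7: L0/L1/L2 = D/C/- → run D
t=8: L0/L1/L2 = DEG/C/- → run D
t=9: L0/L1/L2 = DEGF/C/- → run D
t=10: L0/L1/L2 = EGF/CD/- → run E
t=11: L0/L1/L2 = EGFH/CD/- → run E
t=12: L0/L1/L2 = EGFH/CD/- → run E
t=13: L0/L1/L2 = GFH/CDE/- → run G
t=14: L0/L1/L2 = GFH/CDE/- → run G
t=15: L0/L1/L2 = GFH/CDE/- → run G
t=16: L0/L1/L2 = FH/CDEG/- → run F
t=17: L0/L1/L2 = FH/CDEG/- → run F
t=18: L0/L1/L2 = H/CDEG/- → run H
t=19: L0/L1/L2 = H/CDEG/- → run H
t=20: L0/L1/L2 = H/CDEG/- → run H
t=21: L0/L1/L2 = -/CDEGH/- → run C
t=22: L0/L1/L2 = -/CDEGH/- → run C
t=23: L0/L1/L2 = -/DEGH/- → run D
t=24: L0/L1/L2 = -/EGH/- → run E
t=25: L0/L1/L2 = -/EGH/- → run E
t=26: L0/L1/L2 = -/EGH/- → run E
t=27: L0/L1/L2 = -/EGH/- → run E
t=28: L0/L1/L2 = -/GH/- → run G
t=29: L0/L1/L2 = -/H/- → run H
t=30: L0/L1/L2 = -/H/- → run H
t=31: L0/L1/L2 = -/H/- → run H
t=32: (idle)
t=33: (idle)
t=34: (idle)
t=35: (idle)
t=36: (idle)
t=37: (idle)
t=38: (idle)
t=39: (idle)
t=40: (idle)
t=41: (idle)
t=42: (idle)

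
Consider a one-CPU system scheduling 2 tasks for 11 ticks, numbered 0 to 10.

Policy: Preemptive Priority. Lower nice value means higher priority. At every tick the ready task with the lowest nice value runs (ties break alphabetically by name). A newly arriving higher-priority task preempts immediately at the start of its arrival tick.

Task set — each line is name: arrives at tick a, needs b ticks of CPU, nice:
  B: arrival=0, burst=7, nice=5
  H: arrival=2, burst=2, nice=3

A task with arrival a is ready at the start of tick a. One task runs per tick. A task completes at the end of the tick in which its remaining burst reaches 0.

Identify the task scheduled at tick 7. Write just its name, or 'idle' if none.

running at tick 7 = B

t=0: ready={B} → run B
t=1: ready={B} → run B
t=2: ready={B,H} → run H
t=3: ready={B,H} → run H
t=4: ready={B} → run B
t=5: ready={B} → run B
t=6: ready={B} → run B
t=7: ready={B} → run B
t=8: ready={B} → run B
t=9: (idle)
t=10: (idle)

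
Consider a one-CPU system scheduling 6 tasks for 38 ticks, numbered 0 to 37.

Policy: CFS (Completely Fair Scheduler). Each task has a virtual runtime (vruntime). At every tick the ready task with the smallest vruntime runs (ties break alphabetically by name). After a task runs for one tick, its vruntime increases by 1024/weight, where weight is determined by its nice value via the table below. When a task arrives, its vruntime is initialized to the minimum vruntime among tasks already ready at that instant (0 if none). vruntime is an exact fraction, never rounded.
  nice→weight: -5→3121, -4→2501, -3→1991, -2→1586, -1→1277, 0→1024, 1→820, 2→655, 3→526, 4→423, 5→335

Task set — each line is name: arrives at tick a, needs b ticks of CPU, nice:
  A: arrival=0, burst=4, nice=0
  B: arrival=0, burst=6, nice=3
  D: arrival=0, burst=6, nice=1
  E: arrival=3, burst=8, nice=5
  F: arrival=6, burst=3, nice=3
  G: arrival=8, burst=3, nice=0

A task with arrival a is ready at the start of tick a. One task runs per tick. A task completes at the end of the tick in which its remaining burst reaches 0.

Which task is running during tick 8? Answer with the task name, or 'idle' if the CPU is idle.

t=0: vr[A=0 B=0 D=0] → run A
t=1: vr[A=1 B=0 D=0] → run B
t=2: vr[A=1 B=512/263 D=0] → run D
t=3: vr[A=1 B=512/263 D=256/205 E=1] → run A
t=4: vr[A=2 B=512/263 D=256/205 E=1] → run E
t=5: vr[A=2 B=512/263 D=256/205 E=1359/335] → run D
t=6: vr[A=2 B=512/263 D=512/205 E=1359/335 F=512/263] → run B
t=7: vr[A=2 B=1024/263 D=512/205 E=1359/335 F=512/263] → run F
t=8: vr[A=2 B=1024/263 D=512/205 E=1359/335 F=1024/263 G=2] → run A
t=9: vr[A=3 B=1024/263 D=512/205 E=1359/335 F=1024/263 G=2] → run G
t=10: vr[A=3 B=1024/263 D=512/205 E=1359/335 F=1024/263 G=3] → run D
t=11: vr[A=3 B=1024/263 D=768/205 E=1359/335 F=1024/263 G=3] → run A
t=12: vr[B=1024/263 D=768/205 E=1359/335 F=1024/263 G=3] → run G
t=13: vr[B=1024/263 D=768/205 E=1359/335 F=1024/263 G=4] → run D
t=14: vr[B=1024/263 D=1024/205 E=1359/335 F=1024/263 G=4] → run B
t=15: vr[B=1536/263 D=1024/205 E=1359/335 F=1024/263 G=4] → run F
t=16: vr[B=1536/263 D=1024/205 E=1359/335 F=1536/263 G=4] → run G
t=17: vr[B=1536/263 D=1024/205 E=1359/335 F=1536/263] → run E
t=18: vr[B=1536/263 D=1024/205 E=2383/335 F=1536/263] → run D
t=19: vr[B=1536/263 D=256/41 E=2383/335 F=1536/263] → run B
t=20: vr[B=2048/263 D=256/41 E=2383/335 F=1536/263] → run F
t=21: vr[B=2048/263 D=256/41 E=2383/335] → run D
t=22: vr[B=2048/263 E=2383/335] → run E
t=23: vr[B=2048/263 E=3407/335] → run B
t=24: vr[B=2560/263 E=3407/335] → run B
t=25: vr[E=3407/335] → run E
t=26: vr[E=4431/335] → run E
t=27: vr[E=1091/67] → run E
t=28: vr[E=6479/335] → run E
t=29: vr[E=7503/335] → run E
t=30: (idle)
t=31: (idle)
t=32: (idle)
t=33: (idle)
t=34: (idle)
t=35: (idle)
t=36: (idle)
t=37: (idle)

running at tick 8 = A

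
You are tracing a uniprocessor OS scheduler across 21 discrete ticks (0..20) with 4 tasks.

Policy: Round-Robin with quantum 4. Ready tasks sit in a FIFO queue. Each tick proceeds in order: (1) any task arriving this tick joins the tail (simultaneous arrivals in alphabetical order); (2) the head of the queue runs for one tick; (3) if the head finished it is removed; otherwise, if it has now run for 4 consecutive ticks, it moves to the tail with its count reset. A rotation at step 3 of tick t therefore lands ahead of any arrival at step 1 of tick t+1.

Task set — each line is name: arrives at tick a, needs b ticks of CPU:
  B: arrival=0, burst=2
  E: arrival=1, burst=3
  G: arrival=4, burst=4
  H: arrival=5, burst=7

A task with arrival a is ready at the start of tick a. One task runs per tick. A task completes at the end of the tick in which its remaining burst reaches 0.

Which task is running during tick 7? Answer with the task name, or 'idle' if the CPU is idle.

running at tick 7 = G

t=0: queue=[B] q_used=0 → run B
t=1: queue=[B,E] q_used=1 → run B
t=2: queue=[E] q_used=0 → run E
t=3: queue=[E] q_used=1 → run E
t=4: queue=[E,G] q_used=2 → run E
t=5: queue=[G,H] q_used=0 → run G
t=6: queue=[G,H] q_used=1 → run G
t=7: queue=[G,H] q_used=2 → run G
t=8: queue=[G,H] q_used=3 → run G
t=9: queue=[H] q_used=0 → run H
t=10: queue=[H] q_used=1 → run H
t=11: queue=[H] q_used=2 → run H
t=12: queue=[H] q_used=3 → run H
t=13: queue=[H] q_used=0 → run H
t=14: queue=[H] q_used=1 → run H
t=15: queue=[H] q_used=2 → run H
t=16: (idle)
t=17: (idle)
t=18: (idle)
t=19: (idle)
t=20: (idle)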